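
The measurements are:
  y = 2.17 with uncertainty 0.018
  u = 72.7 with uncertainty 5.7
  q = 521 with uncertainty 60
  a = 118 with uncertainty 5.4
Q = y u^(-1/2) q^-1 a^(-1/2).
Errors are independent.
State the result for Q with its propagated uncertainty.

(4.50 ± 0.558) × 10^-5

Each factor contributes (exponent × relative error)² to (δQ/Q)²:
  (1·δy/y)² = (1×0.00829)² = 6.88e-05;  (−½·δu/u)² = (-0.5×0.0784)² = 0.00154;  (-1·δq/q)² = (-1×0.115)² = 0.0133;  (−½·δa/a)² = (-0.5×0.0458)² = 0.000524
δQ/Q = √(0.0154) = 0.124
Q = 4.5e-05, so δQ = 0.124 × 4.5e-05 = 5.58e-06.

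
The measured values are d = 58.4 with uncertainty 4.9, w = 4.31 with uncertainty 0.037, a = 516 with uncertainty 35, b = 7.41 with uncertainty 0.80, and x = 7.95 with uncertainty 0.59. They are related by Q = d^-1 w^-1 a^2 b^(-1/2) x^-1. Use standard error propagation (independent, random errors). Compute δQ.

Q is a product of powers, so relative uncertainties combine in quadrature:
  (-1·δd/d)² = (-1×0.0839)² = 0.00704;  (-1·δw/w)² = (-1×0.00858)² = 7.37e-05;  (2·δa/a)² = (2×0.0678)² = 0.0184;  (−½·δb/b)² = (-0.5×0.108)² = 0.00291;  (-1·δx/x)² = (-1×0.0742)² = 0.00551
δQ/Q = √(0.0339) = 0.184
Q = 48.9, so δQ = 0.184 × 48.9 = 9.00.

9.00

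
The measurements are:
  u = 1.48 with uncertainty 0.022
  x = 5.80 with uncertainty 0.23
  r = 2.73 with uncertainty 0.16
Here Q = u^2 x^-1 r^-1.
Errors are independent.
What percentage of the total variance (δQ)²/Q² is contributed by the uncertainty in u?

15.0%

(δQ/Q)² = (2·δu/u)² + (-1·δx/x)² + (-1·δr/r)²
  u term: (2×0.0149)² = 0.000884
  x term: (-1×0.0397)² = 0.00157
  r term: (-1×0.0586)² = 0.00343
Total = 0.00589. Share from u = 0.000884/0.00589 = 0.150.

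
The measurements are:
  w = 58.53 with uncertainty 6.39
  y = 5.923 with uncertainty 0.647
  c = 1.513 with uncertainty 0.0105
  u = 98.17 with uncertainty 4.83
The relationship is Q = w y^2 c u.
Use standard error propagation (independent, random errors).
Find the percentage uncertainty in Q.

24.9%

Q is a product of powers, so relative uncertainties combine in quadrature:
  (1·δw/w)² = (1×0.109)² = 0.0119;  (2·δy/y)² = (2×0.109)² = 0.0477;  (1·δc/c)² = (1×0.00694)² = 4.82e-05;  (1·δu/u)² = (1×0.0492)² = 0.00242
δQ/Q = √(0.0621) = 0.249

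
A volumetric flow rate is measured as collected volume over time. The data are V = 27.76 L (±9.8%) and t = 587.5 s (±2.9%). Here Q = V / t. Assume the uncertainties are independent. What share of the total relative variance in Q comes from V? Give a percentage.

(δQ/Q)² = (1·δV/V)² + (-1·δt/t)²
  V term: (1×0.0980)² = 0.00960
  t term: (-1×0.0290)² = 0.000841
Total = 0.0104. Share from V = 0.00960/0.0104 = 0.919.

91.9%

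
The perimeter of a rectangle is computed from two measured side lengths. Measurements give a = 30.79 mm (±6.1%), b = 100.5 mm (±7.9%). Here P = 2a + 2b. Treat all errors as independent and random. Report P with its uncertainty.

262.6 ± 16.3 mm

Each term contributes (cᵢ δxᵢ)² to (δP)²:
  (2·δa)² = 14.1;  (2·δb)² = 252
δP = √(266) = 16.3 mm
P = 262.6 mm.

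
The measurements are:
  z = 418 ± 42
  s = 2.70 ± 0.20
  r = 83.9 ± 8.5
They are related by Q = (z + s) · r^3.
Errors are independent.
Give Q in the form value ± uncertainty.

(2.48 ± 0.795) × 10^8

Let u = z + s = 421. δu = √(δz² + δs²) = √(1760 + 0.0400) = 42.0, so δu/u = 0.0998.
Q is then a monomial in u, r:
δQ/Q = √((δu/u)² + (3·δr/r)²) = √(0.00997 + 0.0924) = 0.320
Q = 2.48e+08, so δQ = 0.320 × 2.48e+08 = 7.95e+07.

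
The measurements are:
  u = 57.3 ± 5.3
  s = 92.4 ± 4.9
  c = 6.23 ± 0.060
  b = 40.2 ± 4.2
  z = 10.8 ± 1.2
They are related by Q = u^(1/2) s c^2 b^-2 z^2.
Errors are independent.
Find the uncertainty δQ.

Since Q is a product/quotient, work with relative uncertainties:
  (½·δu/u)² = (0.5×0.0925)² = 0.00214;  (1·δs/s)² = (1×0.0530)² = 0.00281;  (2·δc/c)² = (2×0.00963)² = 0.000371;  (-2·δb/b)² = (-2×0.104)² = 0.0437;  (2·δz/z)² = (2×0.111)² = 0.0494
δQ/Q = √(0.0984) = 0.314
Q = 1960, so δQ = 0.314 × 1960 = 615.

615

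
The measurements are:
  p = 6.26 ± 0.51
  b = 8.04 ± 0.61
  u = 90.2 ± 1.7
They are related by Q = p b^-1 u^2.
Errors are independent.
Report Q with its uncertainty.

6330 ± 745

Each factor contributes (exponent × relative error)² to (δQ/Q)²:
  (1·δp/p)² = (1×0.0815)² = 0.00664;  (-1·δb/b)² = (-1×0.0759)² = 0.00576;  (2·δu/u)² = (2×0.0188)² = 0.00142
δQ/Q = √(0.0138) = 0.118
Q = 6330, so δQ = 0.118 × 6330 = 745.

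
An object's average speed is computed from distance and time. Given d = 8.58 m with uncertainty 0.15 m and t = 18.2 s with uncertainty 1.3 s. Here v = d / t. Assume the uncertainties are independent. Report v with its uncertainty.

Products/powers → add relative errors in quadrature, weighted by exponent:
  (1·δd/d)² = (1×0.0175)² = 0.000306;  (-1·δt/t)² = (-1×0.0714)² = 0.00510
δv/v = √(0.00541) = 0.0735
v = 0.471 m/s, so δv = 0.0735 × 0.471 = 0.0347 m/s.

0.471 ± 0.0347 m/s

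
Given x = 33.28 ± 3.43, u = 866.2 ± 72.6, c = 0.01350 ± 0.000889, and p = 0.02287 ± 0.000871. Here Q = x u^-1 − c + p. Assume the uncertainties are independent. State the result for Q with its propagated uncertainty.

0.04779 ± 0.00525

Let w = x·u^-1 = 0.03842. δw/w = √((1·δx/x)² + (-1·δu/u)²) = √(0.0106 + 0.00702) = 0.133, so δw = 0.00510.
Q = w − c + p: δQ = √(δw² + δc² + δp²) = √(2.6e-05 + 7.9e-07 + 7.59e-07) = 0.00525
Q = 0.04779.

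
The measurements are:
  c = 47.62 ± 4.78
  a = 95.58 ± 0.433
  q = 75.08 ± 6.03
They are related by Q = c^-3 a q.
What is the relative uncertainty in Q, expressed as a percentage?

31.2%

For a monomial Q ∝ c^-3, a, q, fractional errors add in quadrature:
  (-3·δc/c)² = (-3×0.100)² = 0.0907;  (1·δa/a)² = (1×0.00453)² = 2.05e-05;  (1·δq/q)² = (1×0.0803)² = 0.00645
δQ/Q = √(0.0972) = 0.312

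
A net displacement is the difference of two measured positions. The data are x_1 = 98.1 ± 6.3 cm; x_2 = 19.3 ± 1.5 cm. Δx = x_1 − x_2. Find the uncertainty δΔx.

Each term contributes (cᵢ δxᵢ)² to (δΔx)²:
  (δx_1)² = 39.7;  (δx_2)² = 2.25
δΔx = √(41.9) = 6.48 cm

6.48 cm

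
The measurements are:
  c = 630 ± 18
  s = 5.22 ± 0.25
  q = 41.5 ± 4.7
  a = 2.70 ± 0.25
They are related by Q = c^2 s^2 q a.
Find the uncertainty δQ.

2.23e+08

Products/powers → add relative errors in quadrature, weighted by exponent:
  (2·δc/c)² = (2×0.0286)² = 0.00327;  (2·δs/s)² = (2×0.0479)² = 0.00917;  (1·δq/q)² = (1×0.113)² = 0.0128;  (1·δa/a)² = (1×0.0926)² = 0.00857
δQ/Q = √(0.0338) = 0.184
Q = 1.21e+09, so δQ = 0.184 × 1.21e+09 = 2.23e+08.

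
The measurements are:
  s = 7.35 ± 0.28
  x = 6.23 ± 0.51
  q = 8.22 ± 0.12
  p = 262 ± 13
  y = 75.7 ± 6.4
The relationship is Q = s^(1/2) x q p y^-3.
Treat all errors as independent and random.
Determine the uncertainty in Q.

0.0228

Since Q is a product/quotient, work with relative uncertainties:
  (½·δs/s)² = (0.5×0.0381)² = 0.000363;  (1·δx/x)² = (1×0.0819)² = 0.00670;  (1·δq/q)² = (1×0.0146)² = 0.000213;  (1·δp/p)² = (1×0.0496)² = 0.00246;  (-3·δy/y)² = (-3×0.0845)² = 0.0643
δQ/Q = √(0.0741) = 0.272
Q = 0.0839, so δQ = 0.272 × 0.0839 = 0.0228.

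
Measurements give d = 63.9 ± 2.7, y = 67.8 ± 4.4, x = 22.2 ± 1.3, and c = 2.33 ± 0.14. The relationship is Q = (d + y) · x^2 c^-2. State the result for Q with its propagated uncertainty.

Let u = d + y = 132. δu = √(δd² + δy²) = √(7.29 + 19.4) = 5.16, so δu/u = 0.0392.
Q is then a monomial in u, x, c:
δQ/Q = √((δu/u)² + (2·δx/x)² + (-2·δc/c)²) = √(0.00154 + 0.0137 + 0.0144) = 0.172
Q = 12000, so δQ = 0.172 × 12000 = 2060.

12000 ± 2060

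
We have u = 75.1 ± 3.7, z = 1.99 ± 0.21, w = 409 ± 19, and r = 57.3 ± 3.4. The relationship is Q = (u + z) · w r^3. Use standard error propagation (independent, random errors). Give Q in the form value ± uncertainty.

Let h = u + z = 77.1. δh = √(δu² + δz²) = √(13.7 + 0.0441) = 3.71, so δh/h = 0.0481.
Q is then a monomial in h, w, r:
δQ/Q = √((δh/h)² + (1·δw/w)² + (3·δr/r)²) = √(0.00231 + 0.00216 + 0.0317) = 0.190
Q = 5.93e+09, so δQ = 0.190 × 5.93e+09 = 1.13e+09.

(5.93 ± 1.13) × 10^9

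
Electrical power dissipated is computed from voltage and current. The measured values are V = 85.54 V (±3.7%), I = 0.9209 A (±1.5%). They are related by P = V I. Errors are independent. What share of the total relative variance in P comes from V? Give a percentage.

(δP/P)² = (1·δV/V)² + (1·δI/I)²
  V term: (1×0.0370)² = 0.00137
  I term: (1×0.0150)² = 0.000225
Total = 0.00159. Share from V = 0.00137/0.00159 = 0.859.

85.9%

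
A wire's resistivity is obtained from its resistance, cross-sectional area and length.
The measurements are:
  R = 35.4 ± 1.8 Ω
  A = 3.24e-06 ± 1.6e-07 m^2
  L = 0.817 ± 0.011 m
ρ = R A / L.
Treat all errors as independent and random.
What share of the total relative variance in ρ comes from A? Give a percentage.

(δρ/ρ)² = (1·δR/R)² + (1·δA/A)² + (-1·δL/L)²
  R term: (1×0.0508)² = 0.00259
  A term: (1×0.0494)² = 0.00244
  L term: (-1×0.0135)² = 0.000181
Total = 0.00521. Share from A = 0.00244/0.00521 = 0.468.

46.8%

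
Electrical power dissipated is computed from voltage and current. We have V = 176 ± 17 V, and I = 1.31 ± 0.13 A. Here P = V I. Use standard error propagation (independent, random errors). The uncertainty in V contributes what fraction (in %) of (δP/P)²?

48.6%

(δP/P)² = (1·δV/V)² + (1·δI/I)²
  V term: (1×0.0966)² = 0.00933
  I term: (1×0.0992)² = 0.00985
Total = 0.0192. Share from V = 0.00933/0.0192 = 0.486.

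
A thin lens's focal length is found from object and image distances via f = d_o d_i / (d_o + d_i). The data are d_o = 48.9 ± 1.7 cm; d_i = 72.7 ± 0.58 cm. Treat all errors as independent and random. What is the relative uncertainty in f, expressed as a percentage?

2.10%

∂f/∂d_o = (d_i/(d_o+d_i))² = 0.357;  ∂f/∂d_i = (d_o/(d_o+d_i))² = 0.162
δf = √((∂f/∂d_o · δd_o)² + (∂f/∂d_i · δd_i)²) = √(0.369 + 0.00880) = 0.615 cm
f = 29.2 cm, so δf/f = 0.615/29.2 = 0.0210.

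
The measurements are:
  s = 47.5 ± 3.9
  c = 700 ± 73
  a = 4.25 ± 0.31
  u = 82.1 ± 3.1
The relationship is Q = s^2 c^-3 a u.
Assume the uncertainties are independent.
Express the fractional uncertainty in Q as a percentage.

36.3%

Products/powers → add relative errors in quadrature, weighted by exponent:
  (2·δs/s)² = (2×0.0821)² = 0.0270;  (-3·δc/c)² = (-3×0.104)² = 0.0979;  (1·δa/a)² = (1×0.0729)² = 0.00532;  (1·δu/u)² = (1×0.0378)² = 0.00143
δQ/Q = √(0.132) = 0.363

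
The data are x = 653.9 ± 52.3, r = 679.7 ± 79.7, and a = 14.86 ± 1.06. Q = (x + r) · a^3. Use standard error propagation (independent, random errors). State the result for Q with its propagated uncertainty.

Let u = x + r = 1334. δu = √(δx² + δr²) = √(2740 + 6350) = 95.3, so δu/u = 0.0715.
Q is then a monomial in u, a:
δQ/Q = √((δu/u)² + (3·δa/a)²) = √(0.00511 + 0.0458) = 0.226
Q = 4.376e+06, so δQ = 0.226 × 4.376e+06 = 9.87e+05.

(4.376 ± 0.987) × 10^6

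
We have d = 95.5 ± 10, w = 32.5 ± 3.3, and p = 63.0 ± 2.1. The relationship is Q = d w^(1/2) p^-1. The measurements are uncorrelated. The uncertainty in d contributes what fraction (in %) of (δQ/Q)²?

(δQ/Q)² = (1·δd/d)² + (½·δw/w)² + (-1·δp/p)²
  d term: (1×0.105)² = 0.0110
  w term: (0.5×0.102)² = 0.00258
  p term: (-1×0.0333)² = 0.00111
Total = 0.0147. Share from d = 0.0110/0.0147 = 0.748.

74.8%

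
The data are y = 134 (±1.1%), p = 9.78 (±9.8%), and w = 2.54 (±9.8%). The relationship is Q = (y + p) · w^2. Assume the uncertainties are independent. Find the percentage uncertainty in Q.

19.6%

Let u = y + p = 144. δu = √(δy² + δp²) = √(2.17 + 0.919) = 1.76, so δu/u = 0.0122.
Q is then a monomial in u, w:
δQ/Q = √((δu/u)² + (2·δw/w)²) = √(0.000150 + 0.0384) = 0.196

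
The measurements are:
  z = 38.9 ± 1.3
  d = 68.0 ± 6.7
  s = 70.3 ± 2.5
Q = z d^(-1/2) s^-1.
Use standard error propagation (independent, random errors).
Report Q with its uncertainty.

0.0671 ± 0.00465

Relative error in a monomial: (δQ/Q)² = Σ (nᵢ · δxᵢ/xᵢ)².
  (1·δz/z)² = (1×0.0334)² = 0.00112;  (−½·δd/d)² = (-0.5×0.0985)² = 0.00243;  (-1·δs/s)² = (-1×0.0356)² = 0.00126
δQ/Q = √(0.00481) = 0.0693
Q = 0.0671, so δQ = 0.0693 × 0.0671 = 0.00465.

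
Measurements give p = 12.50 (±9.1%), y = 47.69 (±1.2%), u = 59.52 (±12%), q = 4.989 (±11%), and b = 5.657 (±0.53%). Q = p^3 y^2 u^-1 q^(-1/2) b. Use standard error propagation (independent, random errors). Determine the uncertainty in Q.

Since Q is a product/quotient, work with relative uncertainties:
  (3·δp/p)² = (3×0.0910)² = 0.0745;  (2·δy/y)² = (2×0.0120)² = 0.000576;  (-1·δu/u)² = (-1×0.120)² = 0.0144;  (−½·δq/q)² = (-0.5×0.110)² = 0.00302;  (1·δb/b)² = (1×0.00530)² = 2.81e-05
δQ/Q = √(0.0926) = 0.304
Q = 189000, so δQ = 0.304 × 189000 = 57500.

57500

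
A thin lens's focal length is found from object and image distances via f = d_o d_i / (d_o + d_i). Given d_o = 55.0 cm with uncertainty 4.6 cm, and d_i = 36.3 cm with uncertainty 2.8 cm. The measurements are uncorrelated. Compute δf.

∂f/∂d_o = (d_i/(d_o+d_i))² = 0.158;  ∂f/∂d_i = (d_o/(d_o+d_i))² = 0.363
δf = √((∂f/∂d_o · δd_o)² + (∂f/∂d_i · δd_i)²) = √(0.529 + 1.03) = 1.25 cm

1.25 cm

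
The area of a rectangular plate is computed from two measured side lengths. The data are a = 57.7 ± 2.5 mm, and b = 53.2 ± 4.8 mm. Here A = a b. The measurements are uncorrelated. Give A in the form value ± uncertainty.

3070 ± 307 mm^2

Each factor contributes (exponent × relative error)² to (δA/A)²:
  (1·δa/a)² = (1×0.0433)² = 0.00188;  (1·δb/b)² = (1×0.0902)² = 0.00814
δA/A = √(0.0100) = 0.100
A = 3070 mm^2, so δA = 0.100 × 3070 = 307 mm^2.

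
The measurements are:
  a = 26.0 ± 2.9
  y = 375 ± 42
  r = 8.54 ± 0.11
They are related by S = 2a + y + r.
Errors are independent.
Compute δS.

42.4

Sums and differences: (δS)² = Σ (cᵢ δxᵢ)².
  (2·δa)² = 33.6;  (δy)² = 1760;  (δr)² = 0.0121
δS = √(1800) = 42.4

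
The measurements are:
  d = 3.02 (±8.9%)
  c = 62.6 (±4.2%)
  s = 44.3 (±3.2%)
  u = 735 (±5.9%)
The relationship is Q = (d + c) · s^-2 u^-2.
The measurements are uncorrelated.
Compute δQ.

Let w = d + c = 65.6. δw = √(δd² + δc²) = √(0.0722 + 6.91) = 2.64, so δw/w = 0.0403.
Q is then a monomial in w, s, u:
δQ/Q = √((δw/w)² + (-2·δs/s)² + (-2·δu/u)²) = √(0.00162 + 0.00410 + 0.0139) = 0.140
Q = 6.19e-08, so δQ = 0.140 × 6.19e-08 = 8.67e-09.

8.67e-09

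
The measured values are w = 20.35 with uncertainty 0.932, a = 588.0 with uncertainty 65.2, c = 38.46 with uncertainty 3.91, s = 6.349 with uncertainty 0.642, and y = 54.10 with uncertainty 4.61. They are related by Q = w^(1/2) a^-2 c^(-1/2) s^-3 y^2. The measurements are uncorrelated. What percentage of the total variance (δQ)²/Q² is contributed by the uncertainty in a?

28.4%

(δQ/Q)² = (½·δw/w)² + (-2·δa/a)² + (−½·δc/c)² + (-3·δs/s)² + (2·δy/y)²
  w term: (0.5×0.0458)² = 0.000524
  a term: (-2×0.111)² = 0.0492
  c term: (-0.5×0.102)² = 0.00258
  s term: (-3×0.101)² = 0.0920
  y term: (2×0.0852)² = 0.0290
Total = 0.173. Share from a = 0.0492/0.173 = 0.284.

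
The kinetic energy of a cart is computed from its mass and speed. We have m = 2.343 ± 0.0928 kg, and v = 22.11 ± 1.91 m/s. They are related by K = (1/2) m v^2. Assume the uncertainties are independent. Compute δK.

Each factor contributes (exponent × relative error)² to (δK/K)²:
  (1·δm/m)² = (1×0.0396)² = 0.00157;  (2·δv/v)² = (2×0.0864)² = 0.0299
δK/K = √(0.0314) = 0.177
K = 572.7 J, so δK = 0.177 × 572.7 = 102 J.

102 J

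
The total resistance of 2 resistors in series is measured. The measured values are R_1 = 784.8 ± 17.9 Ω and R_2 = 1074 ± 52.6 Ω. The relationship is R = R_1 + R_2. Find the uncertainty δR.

55.6 Ω

For a sum/difference, combine absolute errors in quadrature:
  (δR_1)² = 320;  (δR_2)² = 2770
δR = √(3090) = 55.6 Ω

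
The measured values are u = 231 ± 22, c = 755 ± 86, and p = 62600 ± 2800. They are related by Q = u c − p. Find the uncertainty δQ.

Let w = u·c = 1.74e+05. δw/w = √((1·δu/u)² + (1·δc/c)²) = √(0.00907 + 0.0130) = 0.148, so δw = 25900.
Q = w − p: δQ = √(δw² + δp²) = √(6.71e+08 + 7.84e+06) = 26000

26000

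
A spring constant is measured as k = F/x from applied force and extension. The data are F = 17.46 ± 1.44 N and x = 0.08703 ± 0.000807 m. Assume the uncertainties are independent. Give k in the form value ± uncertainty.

Since k is a product/quotient, work with relative uncertainties:
  (1·δF/F)² = (1×0.0825)² = 0.00680;  (-1·δx/x)² = (-1×0.00927)² = 8.6e-05
δk/k = √(0.00689) = 0.0830
k = 200.6 N/m, so δk = 0.0830 × 200.6 = 16.7 N/m.

200.6 ± 16.7 N/m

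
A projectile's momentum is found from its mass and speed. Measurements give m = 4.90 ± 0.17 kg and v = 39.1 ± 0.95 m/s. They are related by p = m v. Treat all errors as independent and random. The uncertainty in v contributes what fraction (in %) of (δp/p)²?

(δp/p)² = (1·δm/m)² + (1·δv/v)²
  m term: (1×0.0347)² = 0.00120
  v term: (1×0.0243)² = 0.000590
Total = 0.00179. Share from v = 0.000590/0.00179 = 0.329.

32.9%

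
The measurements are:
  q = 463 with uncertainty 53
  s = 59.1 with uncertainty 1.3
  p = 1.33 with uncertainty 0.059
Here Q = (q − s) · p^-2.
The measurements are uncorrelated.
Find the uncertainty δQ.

Let u = q − s = 404. δu = √(δq² + δs²) = √(2810 + 1.69) = 53.0, so δu/u = 0.131.
Q is then a monomial in u, p:
δQ/Q = √((δu/u)² + (-2·δp/p)²) = √(0.0172 + 0.00787) = 0.158
Q = 228, so δQ = 0.158 × 228 = 36.2.

36.2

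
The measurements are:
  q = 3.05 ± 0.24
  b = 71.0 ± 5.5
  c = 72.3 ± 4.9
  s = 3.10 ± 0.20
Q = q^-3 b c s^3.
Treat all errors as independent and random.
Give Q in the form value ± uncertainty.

For a monomial Q ∝ q^-3, b, c, s^3, fractional errors add in quadrature:
  (-3·δq/q)² = (-3×0.0787)² = 0.0557;  (1·δb/b)² = (1×0.0775)² = 0.00600;  (1·δc/c)² = (1×0.0678)² = 0.00459;  (3·δs/s)² = (3×0.0645)² = 0.0375
δQ/Q = √(0.104) = 0.322
Q = 5390, so δQ = 0.322 × 5390 = 1740.

5390 ± 1740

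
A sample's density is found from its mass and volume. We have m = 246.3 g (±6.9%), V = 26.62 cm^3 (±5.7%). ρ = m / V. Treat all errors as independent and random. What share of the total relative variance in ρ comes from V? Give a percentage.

(δρ/ρ)² = (1·δm/m)² + (-1·δV/V)²
  m term: (1×0.0690)² = 0.00476
  V term: (-1×0.0570)² = 0.00325
Total = 0.00801. Share from V = 0.00325/0.00801 = 0.406.

40.6%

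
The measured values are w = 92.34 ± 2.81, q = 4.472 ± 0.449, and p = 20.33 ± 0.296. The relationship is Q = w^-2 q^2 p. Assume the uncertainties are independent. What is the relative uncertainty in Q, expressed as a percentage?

For a monomial Q ∝ w^-2, q^2, p, fractional errors add in quadrature:
  (-2·δw/w)² = (-2×0.0304)² = 0.00370;  (2·δq/q)² = (2×0.100)² = 0.0403;  (1·δp/p)² = (1×0.0146)² = 0.000212
δQ/Q = √(0.0442) = 0.210

21.0%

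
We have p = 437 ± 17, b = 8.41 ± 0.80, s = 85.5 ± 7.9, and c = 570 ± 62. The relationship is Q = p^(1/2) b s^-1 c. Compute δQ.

Each factor contributes (exponent × relative error)² to (δQ/Q)²:
  (½·δp/p)² = (0.5×0.0389)² = 0.000378;  (1·δb/b)² = (1×0.0951)² = 0.00905;  (-1·δs/s)² = (-1×0.0924)² = 0.00854;  (1·δc/c)² = (1×0.109)² = 0.0118
δQ/Q = √(0.0298) = 0.173
Q = 1170, so δQ = 0.173 × 1170 = 202.

202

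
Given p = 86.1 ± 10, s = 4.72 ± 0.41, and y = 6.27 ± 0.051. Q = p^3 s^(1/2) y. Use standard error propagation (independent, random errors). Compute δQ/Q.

Products/powers → add relative errors in quadrature, weighted by exponent:
  (3·δp/p)² = (3×0.116)² = 0.121;  (½·δs/s)² = (0.5×0.0869)² = 0.00189;  (1·δy/y)² = (1×0.00813)² = 6.62e-05
δQ/Q = √(0.123) = 0.351

0.351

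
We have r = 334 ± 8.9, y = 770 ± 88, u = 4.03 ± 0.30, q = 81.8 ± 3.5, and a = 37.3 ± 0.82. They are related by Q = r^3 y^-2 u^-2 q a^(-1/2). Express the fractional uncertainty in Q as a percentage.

For a monomial Q ∝ r^3, y^-2, u^-2, q, a^(-1/2), fractional errors add in quadrature:
  (3·δr/r)² = (3×0.0266)² = 0.00639;  (-2·δy/y)² = (-2×0.114)² = 0.0522;  (-2·δu/u)² = (-2×0.0744)² = 0.0222;  (1·δq/q)² = (1×0.0428)² = 0.00183;  (−½·δa/a)² = (-0.5×0.0220)² = 0.000121
δQ/Q = √(0.0828) = 0.288

28.8%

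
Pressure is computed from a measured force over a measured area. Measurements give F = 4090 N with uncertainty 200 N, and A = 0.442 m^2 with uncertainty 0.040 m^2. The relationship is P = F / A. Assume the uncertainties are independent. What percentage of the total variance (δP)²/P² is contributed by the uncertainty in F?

(δP/P)² = (1·δF/F)² + (-1·δA/A)²
  F term: (1×0.0489)² = 0.00239
  A term: (-1×0.0905)² = 0.00819
Total = 0.0106. Share from F = 0.00239/0.0106 = 0.226.

22.6%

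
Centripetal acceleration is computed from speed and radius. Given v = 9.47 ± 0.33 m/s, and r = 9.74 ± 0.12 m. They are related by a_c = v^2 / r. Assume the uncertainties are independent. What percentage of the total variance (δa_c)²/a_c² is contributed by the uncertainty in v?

(δa_c/a_c)² = (2·δv/v)² + (-1·δr/r)²
  v term: (2×0.0348)² = 0.00486
  r term: (-1×0.0123)² = 0.000152
Total = 0.00501. Share from v = 0.00486/0.00501 = 0.970.

97.0%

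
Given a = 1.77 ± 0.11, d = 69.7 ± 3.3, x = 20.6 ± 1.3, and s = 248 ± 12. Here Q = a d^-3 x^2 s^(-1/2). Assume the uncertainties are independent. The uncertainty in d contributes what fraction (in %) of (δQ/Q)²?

(δQ/Q)² = (1·δa/a)² + (-3·δd/d)² + (2·δx/x)² + (−½·δs/s)²
  a term: (1×0.0621)² = 0.00386
  d term: (-3×0.0473)² = 0.0202
  x term: (2×0.0631)² = 0.0159
  s term: (-0.5×0.0484)² = 0.000585
Total = 0.0406. Share from d = 0.0202/0.0406 = 0.497.

49.7%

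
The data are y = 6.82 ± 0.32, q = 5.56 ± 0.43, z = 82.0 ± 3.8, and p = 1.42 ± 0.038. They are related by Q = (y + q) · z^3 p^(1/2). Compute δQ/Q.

Let u = y + q = 12.4. δu = √(δy² + δq²) = √(0.102 + 0.185) = 0.536, so δu/u = 0.0433.
Q is then a monomial in u, z, p:
δQ/Q = √((δu/u)² + (3·δz/z)² + (½·δp/p)²) = √(0.00187 + 0.0193 + 0.000179) = 0.146

0.146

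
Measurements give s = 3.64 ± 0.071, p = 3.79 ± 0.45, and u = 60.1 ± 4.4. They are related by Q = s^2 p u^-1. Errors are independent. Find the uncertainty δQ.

0.121

Each factor contributes (exponent × relative error)² to (δQ/Q)²:
  (2·δs/s)² = (2×0.0195)² = 0.00152;  (1·δp/p)² = (1×0.119)² = 0.0141;  (-1·δu/u)² = (-1×0.0732)² = 0.00536
δQ/Q = √(0.0210) = 0.145
Q = 0.836, so δQ = 0.145 × 0.836 = 0.121.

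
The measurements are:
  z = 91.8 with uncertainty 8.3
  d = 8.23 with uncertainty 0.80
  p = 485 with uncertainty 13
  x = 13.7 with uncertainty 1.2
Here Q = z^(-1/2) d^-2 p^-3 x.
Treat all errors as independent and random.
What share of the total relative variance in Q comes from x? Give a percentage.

14.2%

(δQ/Q)² = (−½·δz/z)² + (-2·δd/d)² + (-3·δp/p)² + (1·δx/x)²
  z term: (-0.5×0.0904)² = 0.00204
  d term: (-2×0.0972)² = 0.0378
  p term: (-3×0.0268)² = 0.00647
  x term: (1×0.0876)² = 0.00767
Total = 0.0540. Share from x = 0.00767/0.0540 = 0.142.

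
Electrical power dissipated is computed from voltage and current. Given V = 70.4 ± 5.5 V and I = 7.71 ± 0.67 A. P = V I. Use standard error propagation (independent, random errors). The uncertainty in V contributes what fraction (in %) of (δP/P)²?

(δP/P)² = (1·δV/V)² + (1·δI/I)²
  V term: (1×0.0781)² = 0.00610
  I term: (1×0.0869)² = 0.00755
Total = 0.0137. Share from V = 0.00610/0.0137 = 0.447.

44.7%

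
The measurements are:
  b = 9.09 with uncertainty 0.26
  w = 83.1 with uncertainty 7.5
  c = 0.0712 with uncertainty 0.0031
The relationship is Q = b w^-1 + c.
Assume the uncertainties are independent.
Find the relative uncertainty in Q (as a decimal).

Let p = b·w^-1 = 0.109. δp/p = √((1·δb/b)² + (-1·δw/w)²) = √(0.000818 + 0.00815) = 0.0947, so δp = 0.0104.
Q = p + c: δQ = √(δp² + δc²) = √(0.000107 + 9.61e-06) = 0.0108
Q = 0.181, so δQ/Q = 0.0108/0.181 = 0.0599.

0.0599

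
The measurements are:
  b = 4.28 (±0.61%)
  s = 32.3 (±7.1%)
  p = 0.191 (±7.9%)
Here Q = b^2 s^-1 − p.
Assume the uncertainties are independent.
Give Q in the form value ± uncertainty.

Let w = b^2·s^-1 = 0.567. δw/w = √((2·δb/b)² + (-1·δs/s)²) = √(0.000149 + 0.00504) = 0.0720, so δw = 0.0409.
Q = w − p: δQ = √(δw² + δp²) = √(0.00167 + 0.000228) = 0.0436
Q = 0.376.

0.376 ± 0.0436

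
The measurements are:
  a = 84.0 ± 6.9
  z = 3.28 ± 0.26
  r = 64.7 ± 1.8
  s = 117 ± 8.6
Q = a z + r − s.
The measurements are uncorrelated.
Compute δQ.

32.7

Let p = a·z = 276. δp/p = √((1·δa/a)² + (1·δz/z)²) = √(0.00675 + 0.00628) = 0.114, so δp = 31.5.
Q = p + r − s: δQ = √(δp² + δr² + δs²) = √(989 + 3.24 + 74.0) = 32.7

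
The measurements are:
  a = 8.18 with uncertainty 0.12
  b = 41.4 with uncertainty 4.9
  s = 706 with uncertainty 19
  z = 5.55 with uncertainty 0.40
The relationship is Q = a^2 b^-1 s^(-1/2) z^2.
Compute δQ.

Products/powers → add relative errors in quadrature, weighted by exponent:
  (2·δa/a)² = (2×0.0147)² = 0.000861;  (-1·δb/b)² = (-1×0.118)² = 0.0140;  (−½·δs/s)² = (-0.5×0.0269)² = 0.000181;  (2·δz/z)² = (2×0.0721)² = 0.0208
δQ/Q = √(0.0358) = 0.189
Q = 1.87, so δQ = 0.189 × 1.87 = 0.355.

0.355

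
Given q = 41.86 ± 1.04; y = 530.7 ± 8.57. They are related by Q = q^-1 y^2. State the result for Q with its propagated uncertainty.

6728 ± 274

Relative error in a monomial: (δQ/Q)² = Σ (nᵢ · δxᵢ/xᵢ)².
  (-1·δq/q)² = (-1×0.0248)² = 0.000617;  (2·δy/y)² = (2×0.0161)² = 0.00104
δQ/Q = √(0.00166) = 0.0407
Q = 6728, so δQ = 0.0407 × 6728 = 274.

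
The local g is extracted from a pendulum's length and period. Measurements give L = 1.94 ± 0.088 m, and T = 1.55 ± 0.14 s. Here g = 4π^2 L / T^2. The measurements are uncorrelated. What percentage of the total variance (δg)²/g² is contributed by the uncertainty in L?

5.93%

(δg/g)² = (1·δL/L)² + (-2·δT/T)²
  L term: (1×0.0454)² = 0.00206
  T term: (-2×0.0903)² = 0.0326
Total = 0.0347. Share from L = 0.00206/0.0347 = 0.0593.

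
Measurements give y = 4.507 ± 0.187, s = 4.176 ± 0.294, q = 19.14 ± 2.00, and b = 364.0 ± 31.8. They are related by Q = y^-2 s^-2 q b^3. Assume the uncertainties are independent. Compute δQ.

Products/powers → add relative errors in quadrature, weighted by exponent:
  (-2·δy/y)² = (-2×0.0415)² = 0.00689;  (-2·δs/s)² = (-2×0.0704)² = 0.0198;  (1·δq/q)² = (1×0.104)² = 0.0109;  (3·δb/b)² = (3×0.0874)² = 0.0687
δQ/Q = √(0.106) = 0.326
Q = 2.606e+06, so δQ = 0.326 × 2.606e+06 = 8.5e+05.

8.5e+05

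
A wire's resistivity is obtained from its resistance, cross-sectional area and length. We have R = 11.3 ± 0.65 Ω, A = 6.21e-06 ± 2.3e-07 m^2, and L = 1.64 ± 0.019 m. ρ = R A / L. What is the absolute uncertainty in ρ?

ρ is a product of powers, so relative uncertainties combine in quadrature:
  (1·δR/R)² = (1×0.0575)² = 0.00331;  (1·δA/A)² = (1×0.0370)² = 0.00137;  (-1·δL/L)² = (-1×0.0116)² = 0.000134
δρ/ρ = √(0.00481) = 0.0694
ρ = 4.28e-05 Ω·m, so δρ = 0.0694 × 4.28e-05 = 2.97e-06 Ω·m.

2.97e-06 Ω·m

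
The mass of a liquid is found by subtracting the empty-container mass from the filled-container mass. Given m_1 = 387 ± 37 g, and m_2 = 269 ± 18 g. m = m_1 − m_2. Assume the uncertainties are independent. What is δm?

Absolute uncertainties add in quadrature for a linear combination:
  (δm_1)² = 1370;  (δm_2)² = 324
δm = √(1690) = 41.1 g

41.1 g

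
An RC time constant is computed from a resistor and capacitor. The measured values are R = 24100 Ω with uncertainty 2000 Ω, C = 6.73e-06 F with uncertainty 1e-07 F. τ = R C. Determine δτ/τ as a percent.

Products/powers → add relative errors in quadrature, weighted by exponent:
  (1·δR/R)² = (1×0.0830)² = 0.00689;  (1·δC/C)² = (1×0.0149)² = 0.000221
δτ/τ = √(0.00711) = 0.0843

8.43%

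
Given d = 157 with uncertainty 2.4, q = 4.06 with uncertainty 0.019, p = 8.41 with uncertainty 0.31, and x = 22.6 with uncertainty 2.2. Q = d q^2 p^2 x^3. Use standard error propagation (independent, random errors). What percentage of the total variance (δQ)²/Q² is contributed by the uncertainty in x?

93.7%

(δQ/Q)² = (1·δd/d)² + (2·δq/q)² + (2·δp/p)² + (3·δx/x)²
  d term: (1×0.0153)² = 0.000234
  q term: (2×0.00468)² = 8.76e-05
  p term: (2×0.0369)² = 0.00543
  x term: (3×0.0973)² = 0.0853
Total = 0.0910. Share from x = 0.0853/0.0910 = 0.937.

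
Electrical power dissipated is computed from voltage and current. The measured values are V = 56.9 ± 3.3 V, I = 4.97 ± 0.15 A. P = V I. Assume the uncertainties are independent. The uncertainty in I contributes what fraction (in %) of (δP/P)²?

21.3%

(δP/P)² = (1·δV/V)² + (1·δI/I)²
  V term: (1×0.0580)² = 0.00336
  I term: (1×0.0302)² = 0.000911
Total = 0.00427. Share from I = 0.000911/0.00427 = 0.213.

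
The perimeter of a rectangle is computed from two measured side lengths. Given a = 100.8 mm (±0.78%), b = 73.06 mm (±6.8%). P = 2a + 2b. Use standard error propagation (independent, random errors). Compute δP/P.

For a sum/difference, combine absolute errors in quadrature:
  (2·δa)² = 2.47;  (2·δb)² = 98.7
δP = √(101) = 10.1 mm
P = 347.7 mm, so δP/P = 10.1/347.7 = 0.0289.

0.0289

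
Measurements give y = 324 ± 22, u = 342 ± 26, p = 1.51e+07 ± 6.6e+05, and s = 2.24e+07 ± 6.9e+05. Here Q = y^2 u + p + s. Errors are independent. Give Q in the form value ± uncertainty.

Let w = y^2·u = 3.59e+07. δw/w = √((2·δy/y)² + (1·δu/u)²) = √(0.0184 + 0.00578) = 0.156, so δw = 5.59e+06.
Q = w + p + s: δQ = √(δw² + δp² + δs²) = √(3.12e+13 + 4.36e+11 + 4.76e+11) = 5.67e+06
Q = 7.34e+07.

(7.34 ± 0.567) × 10^7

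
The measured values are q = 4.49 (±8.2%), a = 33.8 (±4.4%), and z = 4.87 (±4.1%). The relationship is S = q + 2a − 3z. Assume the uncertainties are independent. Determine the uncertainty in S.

For a sum/difference, combine absolute errors in quadrature:
  (δq)² = 0.136;  (2·δa)² = 8.85;  (3·δz)² = 0.359
δS = √(9.34) = 3.06

3.06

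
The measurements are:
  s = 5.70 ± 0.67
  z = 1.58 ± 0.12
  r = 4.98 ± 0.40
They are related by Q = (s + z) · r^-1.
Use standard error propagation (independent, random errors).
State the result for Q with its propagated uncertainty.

1.46 ± 0.180

Let u = s + z = 7.28. δu = √(δs² + δz²) = √(0.449 + 0.0144) = 0.681, so δu/u = 0.0935.
Q is then a monomial in u, r:
δQ/Q = √((δu/u)² + (-1·δr/r)²) = √(0.00874 + 0.00645) = 0.123
Q = 1.46, so δQ = 0.123 × 1.46 = 0.180.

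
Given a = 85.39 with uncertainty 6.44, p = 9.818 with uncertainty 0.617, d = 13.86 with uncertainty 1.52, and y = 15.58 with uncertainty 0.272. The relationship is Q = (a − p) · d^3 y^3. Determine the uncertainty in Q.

Let u = a − p = 75.57. δu = √(δa² + δp²) = √(41.5 + 0.381) = 6.47, so δu/u = 0.0856.
Q is then a monomial in u, d, y:
δQ/Q = √((δu/u)² + (3·δd/d)² + (3·δy/y)²) = √(0.00733 + 0.108 + 0.00274) = 0.344
Q = 7.609e+08, so δQ = 0.344 × 7.609e+08 = 2.62e+08.

2.62e+08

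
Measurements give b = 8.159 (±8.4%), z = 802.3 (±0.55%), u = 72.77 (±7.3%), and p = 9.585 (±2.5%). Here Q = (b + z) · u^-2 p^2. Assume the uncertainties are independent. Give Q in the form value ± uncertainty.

14.06 ± 2.17

Let w = b + z = 810.5. δw = √(δb² + δz²) = √(0.470 + 19.5) = 4.47, so δw/w = 0.00551.
Q is then a monomial in w, u, p:
δQ/Q = √((δw/w)² + (-2·δu/u)² + (2·δp/p)²) = √(3.04e-05 + 0.0213 + 0.00250) = 0.154
Q = 14.06, so δQ = 0.154 × 14.06 = 2.17.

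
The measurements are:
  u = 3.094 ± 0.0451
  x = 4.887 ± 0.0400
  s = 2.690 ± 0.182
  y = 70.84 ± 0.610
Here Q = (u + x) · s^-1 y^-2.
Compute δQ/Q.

0.0702

Let w = u + x = 7.981. δw = √(δu² + δx²) = √(0.00203 + 0.00160) = 0.0603, so δw/w = 0.00755.
Q is then a monomial in w, s, y:
δQ/Q = √((δw/w)² + (-1·δs/s)² + (-2·δy/y)²) = √(5.71e-05 + 0.00458 + 0.000297) = 0.0702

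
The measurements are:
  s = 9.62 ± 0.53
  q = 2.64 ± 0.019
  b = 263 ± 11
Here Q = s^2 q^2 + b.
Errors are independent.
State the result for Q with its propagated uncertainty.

Let p = s^2·q^2 = 645. δp/p = √((2·δs/s)² + (2·δq/q)²) = √(0.0121 + 0.000207) = 0.111, so δp = 71.7.
Q = p + b: δQ = √(δp² + δb²) = √(5140 + 121) = 72.5
Q = 908.

908 ± 72.5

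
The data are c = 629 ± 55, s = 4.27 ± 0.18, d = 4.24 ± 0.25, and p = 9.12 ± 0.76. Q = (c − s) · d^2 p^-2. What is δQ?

Let u = c − s = 625. δu = √(δc² + δs²) = √(3020 + 0.0324) = 55.0, so δu/u = 0.0880.
Q is then a monomial in u, d, p:
δQ/Q = √((δu/u)² + (2·δd/d)² + (-2·δp/p)²) = √(0.00775 + 0.0139 + 0.0278) = 0.222
Q = 135, so δQ = 0.222 × 135 = 30.0.

30.0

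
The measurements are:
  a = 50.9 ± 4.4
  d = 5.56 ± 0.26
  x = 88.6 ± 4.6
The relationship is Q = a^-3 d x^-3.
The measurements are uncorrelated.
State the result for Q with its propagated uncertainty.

Relative error in a monomial: (δQ/Q)² = Σ (nᵢ · δxᵢ/xᵢ)².
  (-3·δa/a)² = (-3×0.0864)² = 0.0673;  (1·δd/d)² = (1×0.0468)² = 0.00219;  (-3·δx/x)² = (-3×0.0519)² = 0.0243
δQ/Q = √(0.0937) = 0.306
Q = 6.06e-11, so δQ = 0.306 × 6.06e-11 = 1.86e-11.

(6.06 ± 1.86) × 10^-11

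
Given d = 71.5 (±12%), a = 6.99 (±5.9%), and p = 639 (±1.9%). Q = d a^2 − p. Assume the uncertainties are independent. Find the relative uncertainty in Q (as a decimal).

0.206

Let w = d·a^2 = 3490. δw/w = √((1·δd/d)² + (2·δa/a)²) = √(0.0144 + 0.0139) = 0.168, so δw = 588.
Q = w − p: δQ = √(δw² + δp²) = √(3.46e+05 + 147) = 588
Q = 2850, so δQ/Q = 588/2850 = 0.206.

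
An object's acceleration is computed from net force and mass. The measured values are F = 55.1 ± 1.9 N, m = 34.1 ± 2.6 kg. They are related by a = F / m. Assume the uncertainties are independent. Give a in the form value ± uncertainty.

1.62 ± 0.135 m/s^2

Relative error in a monomial: (δa/a)² = Σ (nᵢ · δxᵢ/xᵢ)².
  (1·δF/F)² = (1×0.0345)² = 0.00119;  (-1·δm/m)² = (-1×0.0762)² = 0.00581
δa/a = √(0.00700) = 0.0837
a = 1.62 m/s^2, so δa = 0.0837 × 1.62 = 0.135 m/s^2.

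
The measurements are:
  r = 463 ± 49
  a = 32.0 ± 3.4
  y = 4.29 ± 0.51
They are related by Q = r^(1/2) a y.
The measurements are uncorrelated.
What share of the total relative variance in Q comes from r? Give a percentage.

(δQ/Q)² = (½·δr/r)² + (1·δa/a)² + (1·δy/y)²
  r term: (0.5×0.106)² = 0.00280
  a term: (1×0.106)² = 0.0113
  y term: (1×0.119)² = 0.0141
Total = 0.0282. Share from r = 0.00280/0.0282 = 0.0992.

9.92%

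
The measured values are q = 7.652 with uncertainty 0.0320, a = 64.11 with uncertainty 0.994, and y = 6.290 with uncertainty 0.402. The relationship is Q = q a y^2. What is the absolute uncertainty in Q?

Each factor contributes (exponent × relative error)² to (δQ/Q)²:
  (1·δq/q)² = (1×0.00418)² = 1.75e-05;  (1·δa/a)² = (1×0.0155)² = 0.000240;  (2·δy/y)² = (2×0.0639)² = 0.0163
δQ/Q = √(0.0166) = 0.129
Q = 19410, so δQ = 0.129 × 19410 = 2500.

2500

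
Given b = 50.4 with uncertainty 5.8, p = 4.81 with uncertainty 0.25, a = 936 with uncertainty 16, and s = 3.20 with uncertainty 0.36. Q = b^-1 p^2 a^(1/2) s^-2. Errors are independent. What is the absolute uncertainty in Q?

Since Q is a product/quotient, work with relative uncertainties:
  (-1·δb/b)² = (-1×0.115)² = 0.0132;  (2·δp/p)² = (2×0.0520)² = 0.0108;  (½·δa/a)² = (0.5×0.0171)² = 7.31e-05;  (-2·δs/s)² = (-2×0.112)² = 0.0506
δQ/Q = √(0.0747) = 0.273
Q = 1.37, so δQ = 0.273 × 1.37 = 0.375.

0.375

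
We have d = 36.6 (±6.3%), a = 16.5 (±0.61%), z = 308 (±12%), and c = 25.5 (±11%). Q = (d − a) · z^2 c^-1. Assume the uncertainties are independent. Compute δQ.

21500

Let u = d − a = 20.1. δu = √(δd² + δa²) = √(5.32 + 0.0101) = 2.31, so δu/u = 0.115.
Q is then a monomial in u, z, c:
δQ/Q = √((δu/u)² + (2·δz/z)² + (-1·δc/c)²) = √(0.0132 + 0.0576 + 0.0121) = 0.288
Q = 74800, so δQ = 0.288 × 74800 = 21500.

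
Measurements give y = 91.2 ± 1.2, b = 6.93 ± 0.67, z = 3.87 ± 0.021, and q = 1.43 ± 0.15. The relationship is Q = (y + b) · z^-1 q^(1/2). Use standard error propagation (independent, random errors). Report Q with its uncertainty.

Let u = y + b = 98.1. δu = √(δy² + δb²) = √(1.44 + 0.449) = 1.37, so δu/u = 0.0140.
Q is then a monomial in u, z, q:
δQ/Q = √((δu/u)² + (-1·δz/z)² + (½·δq/q)²) = √(0.000196 + 2.94e-05 + 0.00275) = 0.0546
Q = 30.3, so δQ = 0.0546 × 30.3 = 1.65.

30.3 ± 1.65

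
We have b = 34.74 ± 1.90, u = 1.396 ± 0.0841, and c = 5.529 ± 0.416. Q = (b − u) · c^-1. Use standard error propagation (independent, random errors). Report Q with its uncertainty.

6.031 ± 0.569

Let w = b − u = 33.34. δw = √(δb² + δu²) = √(3.61 + 0.00707) = 1.90, so δw/w = 0.0570.
Q is then a monomial in w, c:
δQ/Q = √((δw/w)² + (-1·δc/c)²) = √(0.00325 + 0.00566) = 0.0944
Q = 6.031, so δQ = 0.0944 × 6.031 = 0.569.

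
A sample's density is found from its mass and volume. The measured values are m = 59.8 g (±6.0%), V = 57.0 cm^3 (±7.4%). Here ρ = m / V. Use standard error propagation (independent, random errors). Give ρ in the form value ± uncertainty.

Products/powers → add relative errors in quadrature, weighted by exponent:
  (1·δm/m)² = (1×0.0600)² = 0.00360;  (-1·δV/V)² = (-1×0.0740)² = 0.00548
δρ/ρ = √(0.00908) = 0.0953
ρ = 1.05 g/cm^3, so δρ = 0.0953 × 1.05 = 0.0999 g/cm^3.

1.05 ± 0.0999 g/cm^3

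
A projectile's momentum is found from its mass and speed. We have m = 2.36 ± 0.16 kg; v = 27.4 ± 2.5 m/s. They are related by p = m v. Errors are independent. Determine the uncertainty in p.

7.35 kg·m/s

p is a product of powers, so relative uncertainties combine in quadrature:
  (1·δm/m)² = (1×0.0678)² = 0.00460;  (1·δv/v)² = (1×0.0912)² = 0.00832
δp/p = √(0.0129) = 0.114
p = 64.7 kg·m/s, so δp = 0.114 × 64.7 = 7.35 kg·m/s.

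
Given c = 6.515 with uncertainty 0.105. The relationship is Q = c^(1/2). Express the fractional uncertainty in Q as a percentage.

0.806%

Q ∝ c^(1/2), so δQ/Q = |½| · δc/c = 0.5 × 0.0161 = 0.00806.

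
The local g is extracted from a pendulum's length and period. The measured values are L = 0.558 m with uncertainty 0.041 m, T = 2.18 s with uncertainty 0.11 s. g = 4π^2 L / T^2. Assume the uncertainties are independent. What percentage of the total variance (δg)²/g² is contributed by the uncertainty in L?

34.6%

(δg/g)² = (1·δL/L)² + (-2·δT/T)²
  L term: (1×0.0735)² = 0.00540
  T term: (-2×0.0505)² = 0.0102
Total = 0.0156. Share from L = 0.00540/0.0156 = 0.346.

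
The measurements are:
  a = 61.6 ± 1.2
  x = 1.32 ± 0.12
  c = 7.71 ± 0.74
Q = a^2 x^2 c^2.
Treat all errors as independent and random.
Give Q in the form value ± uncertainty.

(3.93 ± 1.05) × 10^5

Products/powers → add relative errors in quadrature, weighted by exponent:
  (2·δa/a)² = (2×0.0195)² = 0.00152;  (2·δx/x)² = (2×0.0909)² = 0.0331;  (2·δc/c)² = (2×0.0960)² = 0.0368
δQ/Q = √(0.0714) = 0.267
Q = 3.93e+05, so δQ = 0.267 × 3.93e+05 = 1.05e+05.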